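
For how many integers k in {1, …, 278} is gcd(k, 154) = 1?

154 = 2·7·11. Inclusion–exclusion on these primes:
278 − ⌊278/2⌋ − ⌊278/7⌋ − ⌊278/11⌋ + ⌊278/14⌋ + ⌊278/22⌋ + ⌊278/77⌋ − ⌊278/154⌋ = 108

108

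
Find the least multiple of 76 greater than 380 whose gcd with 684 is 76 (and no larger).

532

684 = 76·9. Any a with gcd(a, 684) = 76 is a multiple of 76, say 76s, with s coprime to 9.
Need s > 380/76, so s ≥ 6. First s ≥ 6 with gcd(s, 9) = 1 is s = 7. Thus a = 76·7 = 532.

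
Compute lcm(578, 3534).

gcd first: 3534 = 6·578 + 66; 578 = 8·66 + 50; 66 = 1·50 + 16; 50 = 3·16 + 2; 16 = 8·2 + 0 → gcd = 2
lcm = 578·3534/gcd = 2042652/2 = 1021326

1021326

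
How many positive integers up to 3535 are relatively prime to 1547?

Prime factors of 1547: 7, 13, 17. Count integers ≤ 3535 divisible by none of them.
By inclusion–exclusion: 3535 − ⌊3535/7⌋ − ⌊3535/13⌋ − ⌊3535/17⌋ + ⌊3535/91⌋ + ⌊3535/119⌋ + ⌊3535/221⌋ − ⌊3535/1547⌋ = 2632.

2632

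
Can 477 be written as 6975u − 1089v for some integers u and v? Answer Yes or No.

Yes

gcd(6975, 1089): 6975 = 6·1089 + 441; 1089 = 2·441 + 207; 441 = 2·207 + 27; 207 = 7·27 + 18; 27 = 1·18 + 9; 18 = 2·9 + 0 → 9
9 divides 477, so a solution exists.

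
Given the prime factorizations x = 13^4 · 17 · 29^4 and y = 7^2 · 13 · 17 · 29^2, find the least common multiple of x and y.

max exponent per prime: 7^2 · 13^4 · 17 · 29^4 = 16827143649953

16827143649953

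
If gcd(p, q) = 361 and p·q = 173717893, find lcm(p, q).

481213

gcd·lcm = product, so lcm = 173717893/361 = 481213.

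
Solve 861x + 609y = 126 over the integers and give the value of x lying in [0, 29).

Euclid: 861 = 1·609 + 252; 609 = 2·252 + 105; 252 = 2·105 + 42; 105 = 2·42 + 21; 42 = 2·21 + 0 → gcd = 21; 126 = 21·6.
Back-substitution yields 861·(-12) + 609·(17) = 21, so one solution is x = -12·6 = -72, y = 17·6 = 102.
Solutions in x differ by 609/21 = 29; the one in [0, 29) is -72 mod 29 = 15.

15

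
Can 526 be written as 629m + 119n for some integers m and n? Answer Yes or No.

gcd(629, 119): 629 = 5·119 + 34; 119 = 3·34 + 17; 34 = 2·17 + 0 → 17
17 does not divide 526, so a solution does not exist.

No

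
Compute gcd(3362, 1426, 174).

2

3362 = 2 · 41²; 1426 = 2 · 23 · 31; 174 = 2 · 3 · 29
gcd takes min exponent of each prime: 2 = 2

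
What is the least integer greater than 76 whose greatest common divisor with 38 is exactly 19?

95

gcd(x, 38) = 19 forces 19 | x; write x = 19s. Then gcd(19s, 19·2) = 19·gcd(s, 2), so need gcd(s, 2) = 1.
19s > 76 gives s ≥ 5. The least s ≥ 5 coprime to 2 is 5, so x = 19·5 = 95.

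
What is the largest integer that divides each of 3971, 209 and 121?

gcd(3971, 209): 3971 = 19·209 + 0 → 209
gcd(209, 121): 209 = 1·121 + 88; 121 = 1·88 + 33; 88 = 2·33 + 22; 33 = 1·22 + 11; 22 = 2·11 + 0 → 11

11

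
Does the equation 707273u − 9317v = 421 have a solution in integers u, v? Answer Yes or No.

No

By Bézout, 707273u − 9317v = 421 has integer solutions iff gcd(707273, 9317) | 421.
Euclid: 707273 = 75·9317 + 8498; 9317 = 1·8498 + 819; 8498 = 10·819 + 308; 819 = 2·308 + 203; 308 = 1·203 + 105; 203 = 1·105 + 98; 105 = 1·98 + 7; 98 = 14·7 + 0. gcd = 7; 421 mod 7 = 1. No.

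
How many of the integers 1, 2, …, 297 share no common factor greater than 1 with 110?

110 = 2·5·11. Inclusion–exclusion on these primes:
297 − ⌊297/2⌋ − ⌊297/5⌋ − ⌊297/11⌋ + ⌊297/10⌋ + ⌊297/22⌋ + ⌊297/55⌋ − ⌊297/110⌋ = 108

108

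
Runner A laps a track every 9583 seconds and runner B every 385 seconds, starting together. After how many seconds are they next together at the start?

527065

9583 = 7 · 37²; 385 = 5 · 7 · 11
max exponents: 5 · 7 · 11 · 37² = 527065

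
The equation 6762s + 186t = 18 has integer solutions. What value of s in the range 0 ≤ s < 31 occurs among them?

20

Reduce mod 186: 6762s ≡ 18 (mod 186). With g = gcd(6762, 186) = 6 dividing 18, divide through: 1127s ≡ 3 (mod 31).
Since gcd(1127, 31) = 1, s ≡ 3·(1127)⁻¹ ≡ 20 (mod 31). Smallest non-negative: 20.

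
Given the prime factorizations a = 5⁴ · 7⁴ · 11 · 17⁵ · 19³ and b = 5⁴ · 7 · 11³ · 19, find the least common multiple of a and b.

19451613992483220625

max exponent per prime: 5⁴ · 7⁴ · 11³ · 17⁵ · 19³ = 19451613992483220625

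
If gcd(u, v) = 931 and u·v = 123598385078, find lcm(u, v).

Since gcd(u,v)·lcm(u,v) = uv, lcm = 123598385078/931 = 132758738.

132758738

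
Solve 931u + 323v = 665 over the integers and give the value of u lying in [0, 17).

Euclid: 931 = 2·323 + 285; 323 = 1·285 + 38; 285 = 7·38 + 19; 38 = 2·19 + 0 → gcd = 19; 665 = 19·35.
Back-substitution yields 931·(8) + 323·(-23) = 19, so one solution is u = 8·35 = 280, v = -23·35 = -805.
Solutions in u differ by 323/19 = 17; the one in [0, 17) is 280 mod 17 = 8.

8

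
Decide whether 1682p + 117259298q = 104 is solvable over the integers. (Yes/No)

gcd(1682, 117259298): 117259298 = 69714·1682 + 350; 1682 = 4·350 + 282; 350 = 1·282 + 68; 282 = 4·68 + 10; 68 = 6·10 + 8; 10 = 1·8 + 2; 8 = 4·2 + 0 → 2
2 divides 104, so a solution exists.

Yes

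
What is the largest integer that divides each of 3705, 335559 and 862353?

57

gcd(3705, 335559): 335559 = 90·3705 + 2109; 3705 = 1·2109 + 1596; 2109 = 1·1596 + 513; 1596 = 3·513 + 57; 513 = 9·57 + 0 → 57
gcd(57, 862353): 862353 = 15129·57 + 0 → 57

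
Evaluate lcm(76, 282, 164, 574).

3075492

lcm(76, 282) = 76·282/gcd = 21432/2 = 10716
lcm(10716, 164) = 10716·164/gcd = 1757424/4 = 439356
lcm(439356, 574) = 439356·574/gcd = 252190344/82 = 3075492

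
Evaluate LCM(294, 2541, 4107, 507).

lcm(294, 2541) = 294·2541/gcd = 747054/21 = 35574
lcm(35574, 4107) = 35574·4107/gcd = 146102418/3 = 48700806
lcm(48700806, 507) = 48700806·507/gcd = 24691308642/3 = 8230436214

8230436214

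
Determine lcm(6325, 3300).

75900

6325 = 5² · 11 · 23; 3300 = 2² · 3 · 5² · 11
max exponents: 2² · 3 · 5² · 11 · 23 = 75900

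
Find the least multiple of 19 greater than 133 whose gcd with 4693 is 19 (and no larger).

Multiples of 19 above 133: 19·8, 19·9, … . Need the cofactor coprime to 4693/19 = 247.
Checking s = 8, 9, … the first with gcd(s, 247) = 1 is s = 8, giving 152.

152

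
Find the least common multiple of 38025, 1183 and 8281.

1863225

38025 = 3² · 5² · 13²; 1183 = 7 · 13²; 8281 = 7² · 13²
lcm takes max exponent of each prime: 3² · 5² · 7² · 13² = 1863225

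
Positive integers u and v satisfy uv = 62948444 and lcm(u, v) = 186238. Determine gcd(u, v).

338

gcd·lcm = product, so gcd = 62948444/186238 = 338.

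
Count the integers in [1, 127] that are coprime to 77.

77 = 7·11. Inclusion–exclusion on these primes:
127 − ⌊127/7⌋ − ⌊127/11⌋ + ⌊127/77⌋ = 99

99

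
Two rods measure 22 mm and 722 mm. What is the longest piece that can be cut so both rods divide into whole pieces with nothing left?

2

22 = 2 · 11
722 = 2 · 19²
Common: 2 = 2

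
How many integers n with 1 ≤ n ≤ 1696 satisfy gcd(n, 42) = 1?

484

42 = 2·3·7. Inclusion–exclusion on these primes:
1696 − ⌊1696/2⌋ − ⌊1696/3⌋ − ⌊1696/7⌋ + ⌊1696/6⌋ + ⌊1696/14⌋ + ⌊1696/21⌋ − ⌊1696/42⌋ = 484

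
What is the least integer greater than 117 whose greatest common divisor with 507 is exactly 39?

Multiples of 39 above 117: 39·4, 39·5, … . Need the cofactor coprime to 507/39 = 13.
Checking s = 4, 5, … the first with gcd(s, 13) = 1 is s = 4, giving 156.

156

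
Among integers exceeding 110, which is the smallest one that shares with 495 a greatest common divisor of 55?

220

gcd(k, 495) = 55 forces 55 | k; write k = 55s. Then gcd(55s, 55·9) = 55·gcd(s, 9), so need gcd(s, 9) = 1.
55s > 110 gives s ≥ 3. The least s ≥ 3 coprime to 9 is 4, so k = 55·4 = 220.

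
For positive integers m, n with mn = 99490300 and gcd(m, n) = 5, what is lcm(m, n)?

gcd·lcm = product, so lcm = 99490300/5 = 19898060.

19898060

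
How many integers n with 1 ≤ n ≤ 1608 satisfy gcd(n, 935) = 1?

Prime factors of 935: 5, 11, 17. Count integers ≤ 1608 divisible by none of them.
By inclusion–exclusion: 1608 − ⌊1608/5⌋ − ⌊1608/11⌋ − ⌊1608/17⌋ + ⌊1608/55⌋ + ⌊1608/85⌋ + ⌊1608/187⌋ − ⌊1608/935⌋ = 1101.

1101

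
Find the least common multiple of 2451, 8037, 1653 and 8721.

511129089

2451 = 3 · 19 · 43; 8037 = 3² · 19 · 47; 1653 = 3 · 19 · 29; 8721 = 3³ · 17 · 19
lcm takes max exponent of each prime: 3³ · 17 · 19 · 29 · 43 · 47 = 511129089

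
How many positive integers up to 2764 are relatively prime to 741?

Prime factors of 741: 3, 13, 19. Count integers ≤ 2764 divisible by none of them.
By inclusion–exclusion: 2764 − ⌊2764/3⌋ − ⌊2764/13⌋ − ⌊2764/19⌋ + ⌊2764/39⌋ + ⌊2764/57⌋ + ⌊2764/247⌋ − ⌊2764/741⌋ = 1612.

1612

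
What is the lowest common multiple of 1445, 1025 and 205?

296225

1445 = 5 · 17²; 1025 = 5² · 41; 205 = 5 · 41
lcm takes max exponent of each prime: 5² · 17² · 41 = 296225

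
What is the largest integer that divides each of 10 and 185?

5

Euclid: 185 = 18·10 + 5; 10 = 2·5 + 0. Last nonzero remainder: 5.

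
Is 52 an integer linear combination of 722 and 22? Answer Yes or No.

Yes

gcd(722, 22): 722 = 32·22 + 18; 22 = 1·18 + 4; 18 = 4·4 + 2; 4 = 2·2 + 0 → 2
2 divides 52, so a solution exists.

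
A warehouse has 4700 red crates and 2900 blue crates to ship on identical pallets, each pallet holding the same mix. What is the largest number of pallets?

Euclid: 4700 = 1·2900 + 1800; 2900 = 1·1800 + 1100; 1800 = 1·1100 + 700; 1100 = 1·700 + 400; 700 = 1·400 + 300; 400 = 1·300 + 100; 300 = 3·100 + 0. Last nonzero remainder: 100.

100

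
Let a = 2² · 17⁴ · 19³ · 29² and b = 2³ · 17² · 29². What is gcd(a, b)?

min exponent per shared prime: 2² · 17² · 29² = 972196

972196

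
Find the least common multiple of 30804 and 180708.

30804 = 2² · 3 · 17 · 151; 180708 = 2² · 3 · 11 · 37²
max exponents: 2² · 3 · 11 · 17 · 37² · 151 = 463877436

463877436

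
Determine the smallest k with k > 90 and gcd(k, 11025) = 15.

Multiples of 15 above 90: 15·7, 15·8, … . Need the cofactor coprime to 11025/15 = 735.
Checking s = 7, 8, … the first with gcd(s, 735) = 1 is s = 8, giving 120.

120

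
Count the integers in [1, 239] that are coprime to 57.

152

Prime factors of 57: 3, 19. Count integers ≤ 239 divisible by none of them.
By inclusion–exclusion: 239 − ⌊239/3⌋ − ⌊239/19⌋ + ⌊239/57⌋ = 152.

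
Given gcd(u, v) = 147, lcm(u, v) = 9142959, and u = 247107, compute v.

u·v = gcd·lcm = 147·9142959 = 1344014973, so v = 1344014973/247107 = 5439.

5439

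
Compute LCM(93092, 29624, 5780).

58602344920

93092 = 2² · 17 · 37²; 29624 = 2³ · 7 · 23²; 5780 = 2² · 5 · 17²
lcm takes max exponent of each prime: 2³ · 5 · 7 · 17² · 23² · 37² = 58602344920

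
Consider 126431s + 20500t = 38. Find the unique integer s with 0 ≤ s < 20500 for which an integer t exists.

12398

Reduce mod 20500: 126431s ≡ 38 (mod 20500). With g = gcd(126431, 20500) = 1 dividing 38, divide through: 126431s ≡ 38 (mod 20500).
Since gcd(126431, 20500) = 1, s ≡ 38·(126431)⁻¹ ≡ 12398 (mod 20500). Smallest non-negative: 12398.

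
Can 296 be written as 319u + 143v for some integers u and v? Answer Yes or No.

By Bézout, 319u + 143v = 296 has integer solutions iff gcd(319, 143) | 296.
Euclid: 319 = 2·143 + 33; 143 = 4·33 + 11; 33 = 3·11 + 0. gcd = 11; 296 mod 11 = 10. No.

No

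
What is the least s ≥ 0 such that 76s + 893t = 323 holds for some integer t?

Reduce mod 893: 76s ≡ 323 (mod 893). With g = gcd(76, 893) = 19 dividing 323, divide through: 4s ≡ 17 (mod 47).
Since gcd(4, 47) = 1, s ≡ 17·(4)⁻¹ ≡ 16 (mod 47). Smallest non-negative: 16.

16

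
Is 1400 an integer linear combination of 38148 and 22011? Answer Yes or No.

No

By Bézout, 38148u + 22011v = 1400 has integer solutions iff gcd(38148, 22011) | 1400.
Euclid: 38148 = 1·22011 + 16137; 22011 = 1·16137 + 5874; 16137 = 2·5874 + 4389; 5874 = 1·4389 + 1485; 4389 = 2·1485 + 1419; 1485 = 1·1419 + 66; 1419 = 21·66 + 33; 66 = 2·33 + 0. gcd = 33; 1400 mod 33 = 14. No.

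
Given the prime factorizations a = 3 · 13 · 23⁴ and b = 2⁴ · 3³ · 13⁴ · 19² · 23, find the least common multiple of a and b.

1246452411093552

max exponent per prime: 2⁴ · 3³ · 13⁴ · 19² · 23⁴ = 1246452411093552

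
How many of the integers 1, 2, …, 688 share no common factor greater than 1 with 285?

285 = 3·5·19. Inclusion–exclusion on these primes:
688 − ⌊688/3⌋ − ⌊688/5⌋ − ⌊688/19⌋ + ⌊688/15⌋ + ⌊688/57⌋ + ⌊688/95⌋ − ⌊688/285⌋ = 348

348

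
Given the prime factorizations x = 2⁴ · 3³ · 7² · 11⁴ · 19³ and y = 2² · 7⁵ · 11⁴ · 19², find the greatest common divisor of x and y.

1035938596

min exponent per shared prime: 2² · 7² · 11⁴ · 19² = 1035938596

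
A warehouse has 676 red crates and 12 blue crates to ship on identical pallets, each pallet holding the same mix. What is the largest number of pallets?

4

Euclid: 676 = 56·12 + 4; 12 = 3·4 + 0. Last nonzero remainder: 4.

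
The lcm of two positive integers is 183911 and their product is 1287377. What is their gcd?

gcd·lcm = product, so gcd = 1287377/183911 = 7.

7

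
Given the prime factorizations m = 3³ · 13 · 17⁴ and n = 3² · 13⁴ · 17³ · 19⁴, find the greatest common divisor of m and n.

574821

min exponent per shared prime: 3² · 13 · 17³ = 574821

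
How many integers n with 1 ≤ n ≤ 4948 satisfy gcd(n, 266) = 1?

2010

Prime factors of 266: 2, 7, 19. Count integers ≤ 4948 divisible by none of them.
By inclusion–exclusion: 4948 − ⌊4948/2⌋ − ⌊4948/7⌋ − ⌊4948/19⌋ + ⌊4948/14⌋ + ⌊4948/38⌋ + ⌊4948/133⌋ − ⌊4948/266⌋ = 2010.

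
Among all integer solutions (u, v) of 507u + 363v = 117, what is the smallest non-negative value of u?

gcd(507, 363) = 3 (Euclid: 507 = 1·363 + 144; 363 = 2·144 + 75; 144 = 1·75 + 69; 75 = 1·69 + 6; 69 = 11·6 + 3; 6 = 2·3 + 0), and 3 | 117.
Extended Euclid: 507·(58) + 363·(-81) = 3. Scale by 39: u₀ = 2262.
General solution u = u₀ + 121t; reducing mod 121 gives u = 84 (and v = -117).

84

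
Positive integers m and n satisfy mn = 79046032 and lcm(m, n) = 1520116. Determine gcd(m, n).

52

gcd·lcm = product, so gcd = 79046032/1520116 = 52.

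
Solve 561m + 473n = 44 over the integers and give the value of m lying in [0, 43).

22

gcd(561, 473) = 11 (Euclid: 561 = 1·473 + 88; 473 = 5·88 + 33; 88 = 2·33 + 22; 33 = 1·22 + 11; 22 = 2·11 + 0), and 11 | 44.
Extended Euclid: 561·(-16) + 473·(19) = 11. Scale by 4: m₀ = -64.
General solution m = m₀ + 43t; reducing mod 43 gives m = 22 (and n = -26).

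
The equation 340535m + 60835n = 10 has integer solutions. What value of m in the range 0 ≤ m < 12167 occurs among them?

1208

gcd(340535, 60835) = 5 (Euclid: 340535 = 5·60835 + 36360; 60835 = 1·36360 + 24475; 36360 = 1·24475 + 11885; 24475 = 2·11885 + 705; 11885 = 16·705 + 605; 705 = 1·605 + 100; 605 = 6·100 + 5; 100 = 20·5 + 0), and 5 | 10.
Extended Euclid: 340535·(604) + 60835·(-3381) = 5. Scale by 2: m₀ = 1208.
General solution m = m₀ + 12167t; reducing mod 12167 gives m = 1208 (and n = -6762).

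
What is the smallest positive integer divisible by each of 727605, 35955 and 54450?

lcm(727605, 35955) = 727605·35955/gcd = 26161037775/45 = 581356395
lcm(581356395, 54450) = 581356395·54450/gcd = 31654855707750/45 = 703441237950

703441237950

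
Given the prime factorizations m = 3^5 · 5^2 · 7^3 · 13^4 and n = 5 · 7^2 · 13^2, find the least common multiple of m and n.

max exponent per prime: 3^5 · 5^2 · 7^3 · 13^4 = 59513269725

59513269725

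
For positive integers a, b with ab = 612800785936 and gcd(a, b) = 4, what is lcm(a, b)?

153200196484

Since gcd(a,b)·lcm(a,b) = ab, lcm = 612800785936/4 = 153200196484.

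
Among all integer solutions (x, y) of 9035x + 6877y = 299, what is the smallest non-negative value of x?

322

Euclid: 9035 = 1·6877 + 2158; 6877 = 3·2158 + 403; 2158 = 5·403 + 143; 403 = 2·143 + 117; 143 = 1·117 + 26; 117 = 4·26 + 13; 26 = 2·13 + 0 → gcd = 13; 299 = 13·23.
Back-substitution yields 9035·(-239) + 6877·(314) = 13, so one solution is x = -239·23 = -5497, y = 314·23 = 7222.
Solutions in x differ by 6877/13 = 529; the one in [0, 529) is -5497 mod 529 = 322.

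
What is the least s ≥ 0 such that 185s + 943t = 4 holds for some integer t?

418

Reduce mod 943: 185s ≡ 4 (mod 943). With g = gcd(185, 943) = 1 dividing 4, divide through: 185s ≡ 4 (mod 943).
Since gcd(185, 943) = 1, s ≡ 4·(185)⁻¹ ≡ 418 (mod 943). Smallest non-negative: 418.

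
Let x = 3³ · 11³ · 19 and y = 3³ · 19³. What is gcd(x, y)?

min exponent per shared prime: 3³ · 19 = 513

513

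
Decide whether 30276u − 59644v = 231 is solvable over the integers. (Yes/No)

By Bézout, 30276u − 59644v = 231 has integer solutions iff gcd(30276, 59644) | 231.
Euclid: 59644 = 1·30276 + 29368; 30276 = 1·29368 + 908; 29368 = 32·908 + 312; 908 = 2·312 + 284; 312 = 1·284 + 28; 284 = 10·28 + 4; 28 = 7·4 + 0. gcd = 4; 231 mod 4 = 3. No.

No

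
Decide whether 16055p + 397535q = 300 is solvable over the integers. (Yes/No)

gcd(16055, 397535): 397535 = 24·16055 + 12215; 16055 = 1·12215 + 3840; 12215 = 3·3840 + 695; 3840 = 5·695 + 365; 695 = 1·365 + 330; 365 = 1·330 + 35; 330 = 9·35 + 15; 35 = 2·15 + 5; 15 = 3·5 + 0 → 5
5 divides 300, so a solution exists.

Yes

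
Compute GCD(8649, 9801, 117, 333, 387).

9

gcd(8649, 9801): 9801 = 1·8649 + 1152; 8649 = 7·1152 + 585; 1152 = 1·585 + 567; 585 = 1·567 + 18; 567 = 31·18 + 9; 18 = 2·9 + 0 → 9
gcd(9, 117): 117 = 13·9 + 0 → 9
gcd(9, 333): 333 = 37·9 + 0 → 9
gcd(9, 387): 387 = 43·9 + 0 → 9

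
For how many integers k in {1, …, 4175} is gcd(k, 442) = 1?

1813

442 = 2·13·17. Inclusion–exclusion on these primes:
4175 − ⌊4175/2⌋ − ⌊4175/13⌋ − ⌊4175/17⌋ + ⌊4175/26⌋ + ⌊4175/34⌋ + ⌊4175/221⌋ − ⌊4175/442⌋ = 1813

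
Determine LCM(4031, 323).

1302013

gcd first: 4031 = 12·323 + 155; 323 = 2·155 + 13; 155 = 11·13 + 12; 13 = 1·12 + 1; 12 = 12·1 + 0 → gcd = 1
lcm = 4031·323/gcd = 1302013/1 = 1302013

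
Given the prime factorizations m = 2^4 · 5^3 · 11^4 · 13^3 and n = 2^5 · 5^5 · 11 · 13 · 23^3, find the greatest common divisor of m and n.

min exponent per shared prime: 2^4 · 5^3 · 11 · 13 = 286000

286000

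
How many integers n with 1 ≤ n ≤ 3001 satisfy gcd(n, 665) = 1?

665 = 5·7·19. Inclusion–exclusion on these primes:
3001 − ⌊3001/5⌋ − ⌊3001/7⌋ − ⌊3001/19⌋ + ⌊3001/35⌋ + ⌊3001/95⌋ + ⌊3001/133⌋ − ⌊3001/665⌋ = 1950

1950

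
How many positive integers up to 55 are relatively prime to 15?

Prime factors of 15: 3, 5. Count integers ≤ 55 divisible by none of them.
By inclusion–exclusion: 55 − ⌊55/3⌋ − ⌊55/5⌋ + ⌊55/15⌋ = 29.

29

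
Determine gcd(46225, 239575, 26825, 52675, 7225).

46225 = 5² · 43²; 239575 = 5² · 7 · 37²; 26825 = 5² · 29 · 37; 52675 = 5² · 7² · 43; 7225 = 5² · 17²
gcd takes min exponent of each prime: 5² = 25

25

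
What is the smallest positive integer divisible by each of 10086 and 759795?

gcd first: 759795 = 75·10086 + 3345; 10086 = 3·3345 + 51; 3345 = 65·51 + 30; 51 = 1·30 + 21; 30 = 1·21 + 9; 21 = 2·9 + 3; 9 = 3·3 + 0 → gcd = 3
lcm = 10086·759795/gcd = 7663292370/3 = 2554430790

2554430790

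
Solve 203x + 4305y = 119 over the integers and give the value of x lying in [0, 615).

Reduce mod 4305: 203x ≡ 119 (mod 4305). With g = gcd(203, 4305) = 7 dividing 119, divide through: 29x ≡ 17 (mod 615).
Since gcd(29, 615) = 1, x ≡ 17·(29)⁻¹ ≡ 43 (mod 615). Smallest non-negative: 43.

43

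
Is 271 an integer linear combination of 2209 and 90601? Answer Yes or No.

gcd(2209, 90601): 90601 = 41·2209 + 32; 2209 = 69·32 + 1; 32 = 32·1 + 0 → 1
1 divides 271, so a solution exists.

Yes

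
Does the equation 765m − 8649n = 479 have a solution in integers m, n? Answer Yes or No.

No

gcd(765, 8649): 8649 = 11·765 + 234; 765 = 3·234 + 63; 234 = 3·63 + 45; 63 = 1·45 + 18; 45 = 2·18 + 9; 18 = 2·9 + 0 → 9
9 does not divide 479, so a solution does not exist.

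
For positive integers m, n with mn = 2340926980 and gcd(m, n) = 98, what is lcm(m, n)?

23887010

gcd·lcm = product, so lcm = 2340926980/98 = 23887010.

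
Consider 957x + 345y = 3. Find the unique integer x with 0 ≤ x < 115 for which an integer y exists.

Euclid: 957 = 2·345 + 267; 345 = 1·267 + 78; 267 = 3·78 + 33; 78 = 2·33 + 12; 33 = 2·12 + 9; 12 = 1·9 + 3; 9 = 3·3 + 0 → gcd = 3; 3 = 3·1.
Back-substitution yields 957·(-31) + 345·(86) = 3, so one solution is x = -31·1 = -31, y = 86·1 = 86.
Solutions in x differ by 345/3 = 115; the one in [0, 115) is -31 mod 115 = 84.

84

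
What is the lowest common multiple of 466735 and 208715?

1025416795

gcd first: 466735 = 2·208715 + 49305; 208715 = 4·49305 + 11495; 49305 = 4·11495 + 3325; 11495 = 3·3325 + 1520; 3325 = 2·1520 + 285; 1520 = 5·285 + 95; 285 = 3·95 + 0 → gcd = 95
lcm = 466735·208715/gcd = 97414595525/95 = 1025416795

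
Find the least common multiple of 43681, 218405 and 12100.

43681 = 11² · 19²; 218405 = 5 · 11² · 19²; 12100 = 2² · 5² · 11²
lcm takes max exponent of each prime: 2² · 5² · 11² · 19² = 4368100

4368100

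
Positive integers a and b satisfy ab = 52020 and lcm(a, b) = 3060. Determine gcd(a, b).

17

gcd·lcm = product, so gcd = 52020/3060 = 17.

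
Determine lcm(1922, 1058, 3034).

1922 = 2 · 31²; 1058 = 2 · 23²; 3034 = 2 · 37 · 41
lcm takes max exponent of each prime: 2 · 23² · 31² · 37 · 41 = 1542391546

1542391546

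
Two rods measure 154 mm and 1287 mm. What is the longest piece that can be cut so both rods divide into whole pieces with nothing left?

Euclid: 1287 = 8·154 + 55; 154 = 2·55 + 44; 55 = 1·44 + 11; 44 = 4·11 + 0. Last nonzero remainder: 11.

11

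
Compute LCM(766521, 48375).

4120050375

gcd first: 766521 = 15·48375 + 40896; 48375 = 1·40896 + 7479; 40896 = 5·7479 + 3501; 7479 = 2·3501 + 477; 3501 = 7·477 + 162; 477 = 2·162 + 153; 162 = 1·153 + 9; 153 = 17·9 + 0 → gcd = 9
lcm = 766521·48375/gcd = 37080453375/9 = 4120050375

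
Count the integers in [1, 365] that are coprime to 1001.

Prime factors of 1001: 7, 11, 13. Count integers ≤ 365 divisible by none of them.
By inclusion–exclusion: 365 − ⌊365/7⌋ − ⌊365/11⌋ − ⌊365/13⌋ + ⌊365/77⌋ + ⌊365/91⌋ + ⌊365/143⌋ − ⌊365/1001⌋ = 262.

262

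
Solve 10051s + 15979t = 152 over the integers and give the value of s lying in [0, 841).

gcd(10051, 15979) = 19 (Euclid: 15979 = 1·10051 + 5928; 10051 = 1·5928 + 4123; 5928 = 1·4123 + 1805; 4123 = 2·1805 + 513; 1805 = 3·513 + 266; 513 = 1·266 + 247; 266 = 1·247 + 19; 247 = 13·19 + 0), and 19 | 152.
Extended Euclid: 10051·(-62) + 15979·(39) = 19. Scale by 8: s₀ = -496.
General solution s = s₀ + 841k; reducing mod 841 gives s = 345 (and t = -217).

345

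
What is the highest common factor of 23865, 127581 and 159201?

23865 = 3 · 5 · 37 · 43; 127581 = 3 · 23 · 43²; 159201 = 3² · 7² · 19²
gcd takes min exponent of each prime: 3 = 3

3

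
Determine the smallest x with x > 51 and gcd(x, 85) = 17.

Multiples of 17 above 51: 17·4, 17·5, … . Need the cofactor coprime to 85/17 = 5.
Checking s = 4, 5, … the first with gcd(s, 5) = 1 is s = 4, giving 68.

68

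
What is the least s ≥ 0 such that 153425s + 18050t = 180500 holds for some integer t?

Euclid: 153425 = 8·18050 + 9025; 18050 = 2·9025 + 0 → gcd = 9025; 180500 = 9025·20.
Back-substitution yields 153425·(1) + 18050·(-8) = 9025, so one solution is s = 1·20 = 20, t = -8·20 = -160.
Solutions in s differ by 18050/9025 = 2; the one in [0, 2) is 20 mod 2 = 0.

0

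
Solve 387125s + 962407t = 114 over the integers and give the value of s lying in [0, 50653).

25104

Euclid: 962407 = 2·387125 + 188157; 387125 = 2·188157 + 10811; 188157 = 17·10811 + 4370; 10811 = 2·4370 + 2071; 4370 = 2·2071 + 228; 2071 = 9·228 + 19; 228 = 12·19 + 0 → gcd = 19; 114 = 19·6.
Back-substitution yields 387125·(4184) + 962407·(-1683) = 19, so one solution is s = 4184·6 = 25104, t = -1683·6 = -10098.
Solutions in s differ by 962407/19 = 50653; the one in [0, 50653) is 25104 mod 50653 = 25104.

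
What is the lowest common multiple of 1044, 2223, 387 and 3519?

lcm(1044, 2223) = 1044·2223/gcd = 2320812/9 = 257868
lcm(257868, 387) = 257868·387/gcd = 99794916/9 = 11088324
lcm(11088324, 3519) = 11088324·3519/gcd = 39019812156/9 = 4335534684

4335534684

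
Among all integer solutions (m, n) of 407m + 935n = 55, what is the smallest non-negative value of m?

30

Reduce mod 935: 407m ≡ 55 (mod 935). With g = gcd(407, 935) = 11 dividing 55, divide through: 37m ≡ 5 (mod 85).
Since gcd(37, 85) = 1, m ≡ 5·(37)⁻¹ ≡ 30 (mod 85). Smallest non-negative: 30.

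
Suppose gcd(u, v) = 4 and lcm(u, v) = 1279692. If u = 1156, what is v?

4428

u·v = gcd·lcm = 4·1279692 = 5118768, so v = 5118768/1156 = 4428.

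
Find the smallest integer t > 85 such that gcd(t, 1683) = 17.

Multiples of 17 above 85: 17·6, 17·7, … . Need the cofactor coprime to 1683/17 = 99.
Checking s = 6, 7, … the first with gcd(s, 99) = 1 is s = 7, giving 119.

119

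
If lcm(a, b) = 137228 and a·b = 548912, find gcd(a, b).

gcd·lcm = product, so gcd = 548912/137228 = 4.

4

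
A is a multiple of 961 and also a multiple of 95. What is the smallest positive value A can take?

961 = 31²; 95 = 5 · 19
max exponents: 5 · 19 · 31² = 91295

91295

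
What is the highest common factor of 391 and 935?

17

391 = 17 · 23
935 = 5 · 11 · 17
Common: 17 = 17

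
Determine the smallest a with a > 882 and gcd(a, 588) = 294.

1470

Multiples of 294 above 882: 294·4, 294·5, … . Need the cofactor coprime to 588/294 = 2.
Checking s = 4, 5, … the first with gcd(s, 2) = 1 is s = 5, giving 1470.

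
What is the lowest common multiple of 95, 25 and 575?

95 = 5 · 19; 25 = 5²; 575 = 5² · 23
lcm takes max exponent of each prime: 5² · 19 · 23 = 10925

10925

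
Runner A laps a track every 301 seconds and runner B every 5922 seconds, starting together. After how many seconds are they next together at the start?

gcd first: 5922 = 19·301 + 203; 301 = 1·203 + 98; 203 = 2·98 + 7; 98 = 14·7 + 0 → gcd = 7
lcm = 301·5922/gcd = 1782522/7 = 254646

254646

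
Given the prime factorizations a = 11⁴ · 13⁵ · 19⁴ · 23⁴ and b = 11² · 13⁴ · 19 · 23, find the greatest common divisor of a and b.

1510219997

min exponent per shared prime: 11² · 13⁴ · 19 · 23 = 1510219997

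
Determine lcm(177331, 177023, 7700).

lcm(177331, 177023) = 177331·177023/gcd = 31391665613/77 = 407683969
lcm(407683969, 7700) = 407683969·7700/gcd = 3139166561300/77 = 40768396900

40768396900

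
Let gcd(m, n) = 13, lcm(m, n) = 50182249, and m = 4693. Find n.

m·n = gcd·lcm = 13·50182249 = 652369237, so n = 652369237/4693 = 139009.

139009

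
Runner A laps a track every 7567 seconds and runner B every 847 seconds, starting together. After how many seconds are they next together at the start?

7567 = 7 · 23 · 47; 847 = 7 · 11²
max exponents: 7 · 11² · 23 · 47 = 915607

915607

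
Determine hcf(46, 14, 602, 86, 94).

2

46 = 2 · 23; 14 = 2 · 7; 602 = 2 · 7 · 43; 86 = 2 · 43; 94 = 2 · 47
gcd takes min exponent of each prime: 2 = 2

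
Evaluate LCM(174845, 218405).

174845 = 5 · 11² · 17²; 218405 = 5 · 11² · 19²
max exponents: 5 · 11² · 17² · 19² = 63119045

63119045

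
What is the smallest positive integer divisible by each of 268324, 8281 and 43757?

268324 = 2² · 7² · 37²; 8281 = 7² · 13²; 43757 = 7² · 19 · 47
lcm takes max exponent of each prime: 2² · 7² · 13² · 19 · 37² · 47 = 40494653108

40494653108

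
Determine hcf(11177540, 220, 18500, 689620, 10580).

gcd(11177540, 220): 11177540 = 50807·220 + 0 → 220
gcd(220, 18500): 18500 = 84·220 + 20; 220 = 11·20 + 0 → 20
gcd(20, 689620): 689620 = 34481·20 + 0 → 20
gcd(20, 10580): 10580 = 529·20 + 0 → 20

20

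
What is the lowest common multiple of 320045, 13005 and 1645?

320045 = 5 · 11² · 23²; 13005 = 3² · 5 · 17²; 1645 = 5 · 7 · 47
lcm takes max exponent of each prime: 3² · 5 · 7 · 11² · 17² · 23² · 47 = 273871787805

273871787805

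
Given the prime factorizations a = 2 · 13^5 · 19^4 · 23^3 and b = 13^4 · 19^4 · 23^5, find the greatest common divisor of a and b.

min exponent per shared prime: 13^4 · 19^4 · 23^3 = 45286767351527

45286767351527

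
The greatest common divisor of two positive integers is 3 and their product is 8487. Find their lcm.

2829

Since gcd(m,n)·lcm(m,n) = mn, lcm = 8487/3 = 2829.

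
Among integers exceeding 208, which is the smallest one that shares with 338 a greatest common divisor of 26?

gcd(x, 338) = 26 forces 26 | x; write x = 26s. Then gcd(26s, 26·13) = 26·gcd(s, 13), so need gcd(s, 13) = 1.
26s > 208 gives s ≥ 9. The least s ≥ 9 coprime to 13 is 9, so x = 26·9 = 234.

234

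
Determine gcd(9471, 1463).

77

Euclid: 9471 = 6·1463 + 693; 1463 = 2·693 + 77; 693 = 9·77 + 0. Last nonzero remainder: 77.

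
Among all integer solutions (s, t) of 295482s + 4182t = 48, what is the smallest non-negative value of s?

302

Reduce mod 4182: 295482s ≡ 48 (mod 4182). With g = gcd(295482, 4182) = 6 dividing 48, divide through: 49247s ≡ 8 (mod 697).
Since gcd(49247, 697) = 1, s ≡ 8·(49247)⁻¹ ≡ 302 (mod 697). Smallest non-negative: 302.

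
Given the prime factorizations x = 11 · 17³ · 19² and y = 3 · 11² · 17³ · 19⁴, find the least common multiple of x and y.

232416947499

max exponent per prime: 3 · 11² · 17³ · 19⁴ = 232416947499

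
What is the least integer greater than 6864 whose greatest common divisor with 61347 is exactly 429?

Multiples of 429 above 6864: 429·17, 429·18, … . Need the cofactor coprime to 61347/429 = 143.
Checking s = 17, 18, … the first with gcd(s, 143) = 1 is s = 17, giving 7293.

7293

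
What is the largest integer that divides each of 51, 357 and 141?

51 = 3 · 17; 357 = 3 · 7 · 17; 141 = 3 · 47
gcd takes min exponent of each prime: 3 = 3

3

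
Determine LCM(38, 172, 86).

3268

lcm(38, 172) = 38·172/gcd = 6536/2 = 3268
lcm(3268, 86) = 3268·86/gcd = 281048/86 = 3268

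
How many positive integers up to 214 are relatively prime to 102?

67

102 = 2·3·17. Inclusion–exclusion on these primes:
214 − ⌊214/2⌋ − ⌊214/3⌋ − ⌊214/17⌋ + ⌊214/6⌋ + ⌊214/34⌋ + ⌊214/51⌋ − ⌊214/102⌋ = 67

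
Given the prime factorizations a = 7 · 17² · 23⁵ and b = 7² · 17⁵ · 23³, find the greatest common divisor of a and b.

24613841

min exponent per shared prime: 7 · 17² · 23³ = 24613841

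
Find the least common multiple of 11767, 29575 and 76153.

540855740425

lcm(11767, 29575) = 11767·29575/gcd = 348009025/7 = 49715575
lcm(49715575, 76153) = 49715575·76153/gcd = 3785990182975/7 = 540855740425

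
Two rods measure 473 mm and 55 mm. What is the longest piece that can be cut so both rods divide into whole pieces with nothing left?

11

473 = 11 · 43
55 = 5 · 11
Common: 11 = 11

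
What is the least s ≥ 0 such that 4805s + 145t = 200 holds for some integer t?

gcd(4805, 145) = 5 (Euclid: 4805 = 33·145 + 20; 145 = 7·20 + 5; 20 = 4·5 + 0), and 5 | 200.
Extended Euclid: 4805·(-7) + 145·(232) = 5. Scale by 40: s₀ = -280.
General solution s = s₀ + 29k; reducing mod 29 gives s = 10 (and t = -330).

10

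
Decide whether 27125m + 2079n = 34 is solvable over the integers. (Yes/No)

By Bézout, 27125m + 2079n = 34 has integer solutions iff gcd(27125, 2079) | 34.
Euclid: 27125 = 13·2079 + 98; 2079 = 21·98 + 21; 98 = 4·21 + 14; 21 = 1·14 + 7; 14 = 2·7 + 0. gcd = 7; 34 mod 7 = 6. No.

No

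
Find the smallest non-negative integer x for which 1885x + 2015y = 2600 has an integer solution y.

11

gcd(1885, 2015) = 65 (Euclid: 2015 = 1·1885 + 130; 1885 = 14·130 + 65; 130 = 2·65 + 0), and 65 | 2600.
Extended Euclid: 1885·(15) + 2015·(-14) = 65. Scale by 40: x₀ = 600.
General solution x = x₀ + 31t; reducing mod 31 gives x = 11 (and y = -9).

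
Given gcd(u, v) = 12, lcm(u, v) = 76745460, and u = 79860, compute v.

11532

Using uv = gcd(u,v)·lcm(u,v) = 12·76745460 = 920945520, we get v = 920945520/79860 = 11532.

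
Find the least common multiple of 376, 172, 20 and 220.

889240

lcm(376, 172) = 376·172/gcd = 64672/4 = 16168
lcm(16168, 20) = 16168·20/gcd = 323360/4 = 80840
lcm(80840, 220) = 80840·220/gcd = 17784800/20 = 889240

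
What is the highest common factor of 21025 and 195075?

Euclid: 195075 = 9·21025 + 5850; 21025 = 3·5850 + 3475; 5850 = 1·3475 + 2375; 3475 = 1·2375 + 1100; 2375 = 2·1100 + 175; 1100 = 6·175 + 50; 175 = 3·50 + 25; 50 = 2·25 + 0. Last nonzero remainder: 25.

25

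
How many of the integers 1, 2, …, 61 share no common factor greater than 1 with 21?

21 = 3·7. Inclusion–exclusion on these primes:
61 − ⌊61/3⌋ − ⌊61/7⌋ + ⌊61/21⌋ = 35

35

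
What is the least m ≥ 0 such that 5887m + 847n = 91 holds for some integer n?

gcd(5887, 847) = 7 (Euclid: 5887 = 6·847 + 805; 847 = 1·805 + 42; 805 = 19·42 + 7; 42 = 6·7 + 0), and 7 | 91.
Extended Euclid: 5887·(20) + 847·(-139) = 7. Scale by 13: m₀ = 260.
General solution m = m₀ + 121t; reducing mod 121 gives m = 18 (and n = -125).

18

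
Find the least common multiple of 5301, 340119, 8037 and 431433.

416760395103

5301 = 3² · 19 · 31; 340119 = 3⁴ · 13 · 17 · 19; 8037 = 3² · 19 · 47; 431433 = 3³ · 19 · 29²
lcm takes max exponent of each prime: 3⁴ · 13 · 17 · 19 · 29² · 31 · 47 = 416760395103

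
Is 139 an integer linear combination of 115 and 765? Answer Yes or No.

By Bézout, 115p + 765q = 139 has integer solutions iff gcd(115, 765) | 139.
Euclid: 765 = 6·115 + 75; 115 = 1·75 + 40; 75 = 1·40 + 35; 40 = 1·35 + 5; 35 = 7·5 + 0. gcd = 5; 139 mod 5 = 4. No.

No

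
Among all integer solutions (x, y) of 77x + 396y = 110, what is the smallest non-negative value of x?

Euclid: 396 = 5·77 + 11; 77 = 7·11 + 0 → gcd = 11; 110 = 11·10.
Back-substitution yields 77·(-5) + 396·(1) = 11, so one solution is x = -5·10 = -50, y = 1·10 = 10.
Solutions in x differ by 396/11 = 36; the one in [0, 36) is -50 mod 36 = 22.

22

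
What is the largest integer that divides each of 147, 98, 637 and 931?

gcd(147, 98): 147 = 1·98 + 49; 98 = 2·49 + 0 → 49
gcd(49, 637): 637 = 13·49 + 0 → 49
gcd(49, 931): 931 = 19·49 + 0 → 49

49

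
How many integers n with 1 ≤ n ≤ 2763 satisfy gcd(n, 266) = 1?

266 = 2·7·19. Inclusion–exclusion on these primes:
2763 − ⌊2763/2⌋ − ⌊2763/7⌋ − ⌊2763/19⌋ + ⌊2763/14⌋ + ⌊2763/38⌋ + ⌊2763/133⌋ − ⌊2763/266⌋ = 1122

1122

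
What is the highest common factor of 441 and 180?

441 = 3² · 7²
180 = 2² · 3² · 5
Common: 3² = 9

9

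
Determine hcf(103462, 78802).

103462 = 2 · 17² · 179
78802 = 2 · 31² · 41
Common: 2 = 2

2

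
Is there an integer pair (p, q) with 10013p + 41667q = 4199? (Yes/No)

By Bézout, 10013p + 41667q = 4199 has integer solutions iff gcd(10013, 41667) | 4199.
Euclid: 41667 = 4·10013 + 1615; 10013 = 6·1615 + 323; 1615 = 5·323 + 0. gcd = 323; 4199 mod 323 = 0. Yes.

Yes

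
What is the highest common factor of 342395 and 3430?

5

Euclid: 342395 = 99·3430 + 2825; 3430 = 1·2825 + 605; 2825 = 4·605 + 405; 605 = 1·405 + 200; 405 = 2·200 + 5; 200 = 40·5 + 0. Last nonzero remainder: 5.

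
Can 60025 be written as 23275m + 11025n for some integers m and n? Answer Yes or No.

By Bézout, 23275m + 11025n = 60025 has integer solutions iff gcd(23275, 11025) | 60025.
Euclid: 23275 = 2·11025 + 1225; 11025 = 9·1225 + 0. gcd = 1225; 60025 mod 1225 = 0. Yes.

Yes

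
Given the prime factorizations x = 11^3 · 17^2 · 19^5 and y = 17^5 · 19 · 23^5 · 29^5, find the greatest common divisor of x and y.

5491

min exponent per shared prime: 17^2 · 19 = 5491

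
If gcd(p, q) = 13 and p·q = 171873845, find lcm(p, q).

Since gcd(p,q)·lcm(p,q) = pq, lcm = 171873845/13 = 13221065.

13221065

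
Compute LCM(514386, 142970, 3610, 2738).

1068970671784170

lcm(514386, 142970) = 514386·142970/gcd = 73541766420/34 = 2162993130
lcm(2162993130, 3610) = 2162993130·3610/gcd = 7808405199300/10 = 780840519930
lcm(780840519930, 2738) = 780840519930·2738/gcd = 2137941343568340/2 = 1068970671784170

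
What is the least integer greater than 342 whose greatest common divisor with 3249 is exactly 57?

399

gcd(k, 3249) = 57 forces 57 | k; write k = 57s. Then gcd(57s, 57·57) = 57·gcd(s, 57), so need gcd(s, 57) = 1.
57s > 342 gives s ≥ 7. The least s ≥ 7 coprime to 57 is 7, so k = 57·7 = 399.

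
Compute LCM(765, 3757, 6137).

765 = 3² · 5 · 17; 3757 = 13 · 17²; 6137 = 17 · 19²
lcm takes max exponent of each prime: 3² · 5 · 13 · 17² · 19² = 61032465

61032465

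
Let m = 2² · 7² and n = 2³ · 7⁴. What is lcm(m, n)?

max exponent per prime: 2³ · 7⁴ = 19208

19208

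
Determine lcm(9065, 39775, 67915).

9065 = 5 · 7² · 37; 39775 = 5² · 37 · 43; 67915 = 5 · 17² · 47
lcm takes max exponent of each prime: 5² · 7² · 17² · 37 · 43 · 47 = 26472927425

26472927425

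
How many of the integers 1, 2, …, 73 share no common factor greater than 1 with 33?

33 = 3·11. Inclusion–exclusion on these primes:
73 − ⌊73/3⌋ − ⌊73/11⌋ + ⌊73/33⌋ = 45

45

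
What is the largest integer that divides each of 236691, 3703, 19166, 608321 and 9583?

236691 = 3² · 7 · 13 · 17²; 3703 = 7 · 23²; 19166 = 2 · 7 · 37²; 608321 = 7 · 43² · 47; 9583 = 7 · 37²
gcd takes min exponent of each prime: 7 = 7

7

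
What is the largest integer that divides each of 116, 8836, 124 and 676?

4

116 = 2² · 29; 8836 = 2² · 47²; 124 = 2² · 31; 676 = 2² · 13²
gcd takes min exponent of each prime: 2² = 4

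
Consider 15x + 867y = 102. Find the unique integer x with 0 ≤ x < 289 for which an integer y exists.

gcd(15, 867) = 3 (Euclid: 867 = 57·15 + 12; 15 = 1·12 + 3; 12 = 4·3 + 0), and 3 | 102.
Extended Euclid: 15·(58) + 867·(-1) = 3. Scale by 34: x₀ = 1972.
General solution x = x₀ + 289t; reducing mod 289 gives x = 238 (and y = -4).

238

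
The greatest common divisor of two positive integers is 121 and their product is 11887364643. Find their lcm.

98242683

For any two positive integers, gcd × lcm equals their product. Hence lcm = 11887364643 / 121 = 98242683.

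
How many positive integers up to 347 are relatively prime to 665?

Prime factors of 665: 5, 7, 19. Count integers ≤ 347 divisible by none of them.
By inclusion–exclusion: 347 − ⌊347/5⌋ − ⌊347/7⌋ − ⌊347/19⌋ + ⌊347/35⌋ + ⌊347/95⌋ + ⌊347/133⌋ − ⌊347/665⌋ = 225.

225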